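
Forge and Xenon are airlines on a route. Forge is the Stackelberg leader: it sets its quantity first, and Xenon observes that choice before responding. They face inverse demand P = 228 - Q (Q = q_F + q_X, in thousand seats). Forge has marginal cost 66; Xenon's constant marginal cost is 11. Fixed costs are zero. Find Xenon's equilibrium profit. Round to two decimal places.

The follower Xenon best-responds to any q_F: π_X = (228 - Q)q_X - 11q_X.
∂π_X/∂q_X = 217 - q_F - 2q_X = 0 gives the reaction function q_X = (217 - q_F)/2.
Forge substitutes q_X(q_F) into its own profit: π_F = q_F(228 - q_F - (217 - q_F)/2) - 66q_F = (239/2 - (1/2)q_F)q_F - 66q_F.
Leader FOC: 107/2 - q_F = 0, so q_F = 107/2.
Then q_X = (217 - 107/2)/2 = 327/4.
Price P = 228 - 541/4 = 371/4.
Xenon's profit: (371/4 - 11)·(327/4) = 6683.0625.

6683.06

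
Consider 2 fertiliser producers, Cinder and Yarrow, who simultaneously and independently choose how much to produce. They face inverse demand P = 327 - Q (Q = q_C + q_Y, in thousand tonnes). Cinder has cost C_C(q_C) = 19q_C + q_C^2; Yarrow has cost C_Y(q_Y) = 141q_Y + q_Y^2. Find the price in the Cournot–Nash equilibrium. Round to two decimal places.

228.20

Cinder's profit: π_C = (327 - Q)q_C - (19q_C + q_C²). Setting ∂π_C/∂q_C = 0: 308 - 4q_C - (q_Y) = 0.
Yarrow's profit: π_Y = (327 - Q)q_Y - (141q_Y + q_Y²). Setting ∂π_Y/∂q_Y = 0: 186 - 4q_Y - (q_C) = 0.
So q_C = (308 - q_Y)/4 and q_Y = (186 - q_C)/4.
Solving the pair: q_C = 1046/15, q_Y = 436/15.
Total output Q = 494/5, so price P = 327 - 494/5 = 1141/5.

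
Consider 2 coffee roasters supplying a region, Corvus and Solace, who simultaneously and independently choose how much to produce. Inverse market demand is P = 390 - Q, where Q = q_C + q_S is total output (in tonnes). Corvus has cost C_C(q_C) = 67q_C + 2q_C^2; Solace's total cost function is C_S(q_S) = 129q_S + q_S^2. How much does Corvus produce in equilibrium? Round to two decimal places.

Corvus's profit: π_C = (390 - Q)q_C - (67q_C + 2q_C²). Setting ∂π_C/∂q_C = 0: 323 - 6q_C - (q_S) = 0.
Solace's first-order condition: 261 - 4q_S - (q_C) = 0.
Rearranging gives the reaction functions q_C = (323 - q_S)/6 and q_S = (261 - q_C)/4.
Solving the pair: q_C = 1031/23, q_S = 1243/23.

44.83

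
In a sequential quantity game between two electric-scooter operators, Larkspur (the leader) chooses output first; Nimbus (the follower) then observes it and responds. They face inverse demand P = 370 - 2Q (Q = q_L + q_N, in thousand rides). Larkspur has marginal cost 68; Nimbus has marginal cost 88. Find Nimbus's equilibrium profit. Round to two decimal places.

1830.13

Solve by backward induction. Given q_L, the follower Nimbus maximises π_N = (370 - 2q_L - 2q_N)q_N - 88q_N.
∂π_N/∂q_N = 282 - 2q_L - 4q_N = 0 gives the reaction function q_N = (282 - 2q_L)/4.
Larkspur substitutes q_N(q_L) into its own profit: π_L = q_L(370 - 2q_L - (282 - 2q_L)/2) - 68q_L = (229 - q_L)q_L - 68q_L.
Maximising: ∂π_L/∂q_L = 161 - 2q_L = 0, giving q_L = 161/2.
Then q_N = (282 - 2·(161/2))/4 = 121/4.
Price P = 370 - 2·(443/4) = 297/2.
Nimbus's profit: (297/2 - 88)·(121/4) = 1830.1250.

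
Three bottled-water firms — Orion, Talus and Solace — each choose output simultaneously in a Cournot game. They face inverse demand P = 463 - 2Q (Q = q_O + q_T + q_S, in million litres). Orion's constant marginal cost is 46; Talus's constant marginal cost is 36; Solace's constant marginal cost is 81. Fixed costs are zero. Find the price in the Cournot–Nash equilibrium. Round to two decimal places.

156.50

Orion's profit: π_O = (463 - 2Q)q_O - (46q_O). Setting ∂π_O/∂q_O = 0: 417 - 4q_O - 2(q_T + q_S) = 0.
Talus's profit: π_T = (463 - 2Q)q_T - (36q_T). Setting ∂π_T/∂q_T = 0: 427 - 4q_T - 2(q_O + q_S) = 0.
Solace's first-order condition: 382 - 4q_S - 2(q_O + q_T) = 0.
Adding the 3 first-order conditions: 1226 − 8Q = 0, so Q = 613/4.
Back-substituting: q_O = (417 − 613/2)/2 = 221/4, q_T = (427 − 613/2)/2 = 241/4, q_S = (382 − 613/2)/2 = 151/4.
Total output Q = 613/4, so price P = 463 - 2·(613/4) = 313/2.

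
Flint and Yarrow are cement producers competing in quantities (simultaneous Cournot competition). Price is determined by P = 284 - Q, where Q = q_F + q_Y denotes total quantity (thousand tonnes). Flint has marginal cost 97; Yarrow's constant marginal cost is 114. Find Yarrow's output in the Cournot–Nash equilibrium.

Flint's profit: π_F = (284 - Q)q_F - (97q_F). Setting ∂π_F/∂q_F = 0: 187 - 2q_F - (q_Y) = 0.
Yarrow's first-order condition: 170 - 2q_Y - (q_F) = 0.
Best responses: q_F = (187 - q_Y)/2, q_Y = (170 - q_F)/2.
Solving the pair: q_F = 68, q_Y = 51.

51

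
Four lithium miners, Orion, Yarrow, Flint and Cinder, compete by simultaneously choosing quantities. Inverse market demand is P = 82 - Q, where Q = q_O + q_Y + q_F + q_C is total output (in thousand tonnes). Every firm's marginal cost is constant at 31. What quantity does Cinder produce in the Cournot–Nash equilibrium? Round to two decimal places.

10.20

A representative firm's profit is π_i = q_i(82 - Q) - 31q_i.
First-order condition (treating rivals' output as given): 51 - 2q_i - Σ_{j≠i} q_j = 0.
With identical firms every q_j equals q_i, so Σ_{j≠i} q_j = 3q_i and 51 = 5q_i, giving q_i = 51/5.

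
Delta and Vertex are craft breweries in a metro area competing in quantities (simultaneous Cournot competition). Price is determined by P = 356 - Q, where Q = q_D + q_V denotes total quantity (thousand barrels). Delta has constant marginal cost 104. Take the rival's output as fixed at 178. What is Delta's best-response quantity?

With the rival's output fixed at 178, Delta's profit is π_D = (356 - 178 - q_D)q_D - (104q_D) = (178 - q_D)q_D - (104q_D).
∂π_D/∂q_D = 74 - 2q_D = 0, so q_D = 37.

37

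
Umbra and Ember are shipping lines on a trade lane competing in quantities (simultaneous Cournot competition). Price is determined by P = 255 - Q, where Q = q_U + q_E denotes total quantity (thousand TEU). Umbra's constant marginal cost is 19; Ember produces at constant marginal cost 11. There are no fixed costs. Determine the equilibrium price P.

95

Umbra's profit: π_U = (255 - Q)q_U - (19q_U). Setting ∂π_U/∂q_U = 0: 236 - 2q_U - (q_E) = 0.
Ember's first-order condition: 244 - 2q_E - (q_U) = 0.
So q_U = (236 - q_E)/2 and q_E = (244 - q_U)/2.
Substituting one into the other gives q_U = 76 and q_E = 84.
Total output Q = 160, so price P = 255 - 160 = 95.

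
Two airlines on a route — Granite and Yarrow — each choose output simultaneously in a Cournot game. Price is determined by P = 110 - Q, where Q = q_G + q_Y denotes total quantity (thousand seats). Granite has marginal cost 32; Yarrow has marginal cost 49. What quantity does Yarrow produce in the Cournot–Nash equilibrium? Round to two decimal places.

14.67

Granite's profit: π_G = (110 - Q)q_G - (32q_G). Setting ∂π_G/∂q_G = 0: 78 - 2q_G - (q_Y) = 0.
Yarrow's first-order condition: 61 - 2q_Y - (q_G) = 0.
Rearranging gives the reaction functions q_G = (78 - q_Y)/2 and q_Y = (61 - q_G)/2.
Solving the pair: q_G = 95/3, q_Y = 44/3.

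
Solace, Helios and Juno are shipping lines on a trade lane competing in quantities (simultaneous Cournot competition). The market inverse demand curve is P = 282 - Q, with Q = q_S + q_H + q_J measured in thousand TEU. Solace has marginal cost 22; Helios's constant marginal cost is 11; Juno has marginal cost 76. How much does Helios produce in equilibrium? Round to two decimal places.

86.75

Solace's profit: π_S = (282 - Q)q_S - (22q_S). Setting ∂π_S/∂q_S = 0: 260 - 2q_S - (q_H + q_J) = 0.
Helios's first-order condition: 271 - 2q_H - (q_S + q_J) = 0.
Juno's first-order condition: 206 - 2q_J - (q_S + q_H) = 0.
Adding the 3 first-order conditions: 737 − 4Q = 0, so Q = 737/4.
Back-substituting: q_S = (260 − 737/4) = 303/4, q_H = (271 − 737/4) = 347/4, q_J = (206 − 737/4) = 87/4.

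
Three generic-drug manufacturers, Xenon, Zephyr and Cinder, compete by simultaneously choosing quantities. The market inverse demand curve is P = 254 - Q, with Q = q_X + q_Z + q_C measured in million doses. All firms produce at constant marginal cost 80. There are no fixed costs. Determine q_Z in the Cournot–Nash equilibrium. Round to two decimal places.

43.50

Each firm earns π_i = (254 - Q)q_i - 80q_i.
Setting ∂π_i/∂q_i = 0 with rivals' quantities fixed: 174 - 2q_i - Σ_{j≠i} q_j = 0.
By symmetry each firm produces the same amount; substituting Σ_{j≠i} q_j = 2q_i yields q_i = 174/4 = 87/2.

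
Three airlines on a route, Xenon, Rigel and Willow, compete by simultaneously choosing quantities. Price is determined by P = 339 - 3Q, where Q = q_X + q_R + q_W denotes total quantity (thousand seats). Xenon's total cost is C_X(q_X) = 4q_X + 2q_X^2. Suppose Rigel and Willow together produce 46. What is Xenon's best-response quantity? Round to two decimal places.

With rivals' combined output fixed at 46, Xenon's profit is π_X = (339 - 3·46 - 3q_X)q_X - (4q_X + 2q_X²) = (201 - 3q_X)q_X - (4q_X + 2q_X²).
∂π_X/∂q_X = 197 - 10q_X = 0, so q_X = 197/10.

19.70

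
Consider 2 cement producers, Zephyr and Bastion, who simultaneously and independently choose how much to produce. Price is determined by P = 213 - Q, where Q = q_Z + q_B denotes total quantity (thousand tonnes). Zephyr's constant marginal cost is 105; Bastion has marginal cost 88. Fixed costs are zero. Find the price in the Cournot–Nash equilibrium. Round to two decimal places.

135.33

Zephyr's profit: π_Z = (213 - Q)q_Z - (105q_Z). Setting ∂π_Z/∂q_Z = 0: 108 - 2q_Z - (q_B) = 0.
Bastion's first-order condition: 125 - 2q_B - (q_Z) = 0.
So q_Z = (108 - q_B)/2 and q_B = (125 - q_Z)/2.
Solving the pair: q_Z = 91/3, q_B = 142/3.
Total output Q = 233/3, so price P = 213 - 233/3 = 406/3.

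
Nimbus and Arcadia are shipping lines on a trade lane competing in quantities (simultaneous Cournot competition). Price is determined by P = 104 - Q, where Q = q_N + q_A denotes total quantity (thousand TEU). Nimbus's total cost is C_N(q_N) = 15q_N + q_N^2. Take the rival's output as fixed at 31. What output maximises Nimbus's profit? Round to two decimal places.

With the rival's output fixed at 31, Nimbus's profit is π_N = (104 - 31 - q_N)q_N - (15q_N + q_N²) = (73 - q_N)q_N - (15q_N + q_N²).
∂π_N/∂q_N = 58 - 4q_N = 0, so q_N = 29/2.

14.50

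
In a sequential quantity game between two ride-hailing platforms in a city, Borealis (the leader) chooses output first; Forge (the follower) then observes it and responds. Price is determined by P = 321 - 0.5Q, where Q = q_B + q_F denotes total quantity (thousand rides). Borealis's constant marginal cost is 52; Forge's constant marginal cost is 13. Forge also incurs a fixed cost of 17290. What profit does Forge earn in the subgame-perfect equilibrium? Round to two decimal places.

1334.50

Solve by backward induction. Given q_B, the follower Forge maximises π_F = (321 - (1/2)q_B - (1/2)q_F)q_F - 13q_F.
Follower FOC: 308 - (1/2)q_B - q_F = 0, so q_F(q_B) = (308 - (1/2)q_B).
Borealis substitutes q_F(q_B) into its own profit: π_B = q_B(321 - (1/2)q_B - (308 - (1/2)q_B)/2) - 52q_B = (167 - (1/4)q_B)q_B - 52q_B.
The leader's first-order condition 115 - (1/2)q_B = 0 yields q_B = 230.
Then q_F = (308 - (1/2)·230) = 193.
Price P = 321 - (1/2)·423 = 219/2.
Forge's profit: (219/2 - 13)·193 - 17290 = 1334.5000.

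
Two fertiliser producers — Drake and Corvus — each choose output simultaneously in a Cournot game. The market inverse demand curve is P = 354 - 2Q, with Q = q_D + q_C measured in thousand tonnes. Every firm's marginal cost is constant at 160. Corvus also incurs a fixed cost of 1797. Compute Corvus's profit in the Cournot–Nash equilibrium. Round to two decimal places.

293.89

Each firm earns π_i = (354 - 2Q)q_i - 160q_i.
Setting ∂π_i/∂q_i = 0 with rivals' quantities fixed: 194 - 4q_i - 2q_j = 0.
With identical firms every q_j equals q_i, so q_j = q_i and 194 = 6q_i, giving q_i = 97/3.
Price P = 354 - 2·(194/3) = 674/3.
Corvus's profit: (674/3 - 160)·(97/3) - 1797 = 293.8889.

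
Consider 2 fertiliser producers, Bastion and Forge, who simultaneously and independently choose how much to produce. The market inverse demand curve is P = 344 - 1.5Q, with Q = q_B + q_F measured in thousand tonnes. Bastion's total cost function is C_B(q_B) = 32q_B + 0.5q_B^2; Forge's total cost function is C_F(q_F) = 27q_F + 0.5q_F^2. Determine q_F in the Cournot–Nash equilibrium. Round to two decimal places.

Bastion's profit: π_B = (344 - 1.5Q)q_B - (32q_B + (1/2)q_B²). Setting ∂π_B/∂q_B = 0: 312 - 4q_B - (3/2)(q_F) = 0.
Forge's first-order condition: 317 - 4q_F - (3/2)(q_B) = 0.
Rearranging gives the reaction functions q_B = (312 - (3/2)q_F)/4 and q_F = (317 - (3/2)q_B)/4.
Solving the pair: q_B = 618/11, q_F = 640/11.

58.18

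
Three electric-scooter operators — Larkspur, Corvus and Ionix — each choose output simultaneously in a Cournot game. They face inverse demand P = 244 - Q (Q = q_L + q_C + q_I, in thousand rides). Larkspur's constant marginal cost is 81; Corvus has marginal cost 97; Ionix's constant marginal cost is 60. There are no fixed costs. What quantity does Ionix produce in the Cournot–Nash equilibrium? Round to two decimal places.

Larkspur's profit: π_L = (244 - Q)q_L - (81q_L). Setting ∂π_L/∂q_L = 0: 163 - 2q_L - (q_C + q_I) = 0.
Corvus's profit: π_C = (244 - Q)q_C - (97q_C). Setting ∂π_C/∂q_C = 0: 147 - 2q_C - (q_L + q_I) = 0.
Ionix's profit: π_I = (244 - Q)q_I - (60q_I). Setting ∂π_I/∂q_I = 0: 184 - 2q_I - (q_L + q_C) = 0.
Adding the 3 first-order conditions: 494 − 4Q = 0, so Q = 247/2.
Back-substituting: q_L = (163 − 247/2) = 79/2, q_C = (147 − 247/2) = 47/2, q_I = (184 − 247/2) = 121/2.

60.50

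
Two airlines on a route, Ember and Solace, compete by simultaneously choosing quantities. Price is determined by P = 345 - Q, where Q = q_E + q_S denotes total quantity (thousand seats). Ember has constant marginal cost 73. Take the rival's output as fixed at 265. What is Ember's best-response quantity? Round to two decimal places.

3.50

With the rival's output fixed at 265, Ember's profit is π_E = (345 - 265 - q_E)q_E - (73q_E) = (80 - q_E)q_E - (73q_E).
∂π_E/∂q_E = 7 - 2q_E = 0, so q_E = 7/2.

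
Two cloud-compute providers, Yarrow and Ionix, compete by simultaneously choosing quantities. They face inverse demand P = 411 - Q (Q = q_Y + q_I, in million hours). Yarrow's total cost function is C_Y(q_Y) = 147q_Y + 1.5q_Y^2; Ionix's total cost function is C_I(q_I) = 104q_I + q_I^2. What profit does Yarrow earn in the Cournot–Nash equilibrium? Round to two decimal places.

3885.05

Yarrow's profit: π_Y = (411 - Q)q_Y - (147q_Y + (3/2)q_Y²). Setting ∂π_Y/∂q_Y = 0: 264 - 5q_Y - (q_I) = 0.
Ionix's first-order condition: 307 - 4q_I - (q_Y) = 0.
So q_Y = (264 - q_I)/5 and q_I = (307 - q_Y)/4.
Substituting one into the other gives q_Y = 749/19 and q_I = 1271/19.
Price P = 411 - 106.3158 = 304.6842.
Yarrow's profit: 304.6842·(749/19) - 147·(749/19) - (3/2)(749/19)² = 3885.0485.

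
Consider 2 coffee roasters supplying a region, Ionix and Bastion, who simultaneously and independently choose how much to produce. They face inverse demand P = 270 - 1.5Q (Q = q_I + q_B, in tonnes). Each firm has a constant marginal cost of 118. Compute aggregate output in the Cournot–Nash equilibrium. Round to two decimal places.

67.56

A representative firm's profit is π_i = q_i(270 - 1.5Q) - 118q_i.
Setting ∂π_i/∂q_i = 0 with rivals' quantities fixed: 152 - 3q_i - (3/2)q_j = 0.
By symmetry each firm produces the same amount; substituting q_j = q_i yields q_i = 152/(9/2) = 304/9.
Total output Q = 304/9 + 304/9 = 608/9.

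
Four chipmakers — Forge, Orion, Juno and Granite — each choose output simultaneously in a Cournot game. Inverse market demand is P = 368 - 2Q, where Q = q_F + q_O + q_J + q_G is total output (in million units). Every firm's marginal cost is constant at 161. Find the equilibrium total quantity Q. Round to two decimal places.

Each firm earns π_i = (368 - 2Q)q_i - 161q_i.
Setting ∂π_i/∂q_i = 0 with rivals' quantities fixed: 207 - 4q_i - 2·Σ_{j≠i} q_j = 0.
By symmetry each firm produces the same amount; substituting Σ_{j≠i} q_j = 3q_i yields q_i = 207/10.
Total output Q = 207/10 + 207/10 + 207/10 + 207/10 = 414/5.

82.80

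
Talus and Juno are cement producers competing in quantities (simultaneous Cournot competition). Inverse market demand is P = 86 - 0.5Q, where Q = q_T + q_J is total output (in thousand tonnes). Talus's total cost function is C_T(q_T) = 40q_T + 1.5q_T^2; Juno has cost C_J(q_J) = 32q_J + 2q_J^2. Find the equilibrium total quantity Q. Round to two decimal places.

20.05

Talus's profit: π_T = (86 - 0.5Q)q_T - (40q_T + (3/2)q_T²). Setting ∂π_T/∂q_T = 0: 46 - 4q_T - (1/2)(q_J) = 0.
Juno's first-order condition: 54 - 5q_J - (1/2)(q_T) = 0.
Best responses: q_T = (46 - (1/2)q_J)/4, q_J = (54 - (1/2)q_T)/5.
Substituting one into the other gives q_T = 812/79 and q_J = 772/79.
Total output Q = 812/79 + 772/79 = 1584/79.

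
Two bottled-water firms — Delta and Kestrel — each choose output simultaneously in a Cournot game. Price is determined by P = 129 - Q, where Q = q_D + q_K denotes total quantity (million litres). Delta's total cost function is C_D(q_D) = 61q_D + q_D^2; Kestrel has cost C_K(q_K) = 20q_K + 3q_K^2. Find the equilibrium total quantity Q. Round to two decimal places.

25.90

Delta's profit: π_D = (129 - Q)q_D - (61q_D + q_D²). Setting ∂π_D/∂q_D = 0: 68 - 4q_D - (q_K) = 0.
Kestrel's first-order condition: 109 - 8q_K - (q_D) = 0.
Best responses: q_D = (68 - q_K)/4, q_K = (109 - q_D)/8.
Solving the pair: q_D = 435/31, q_K = 368/31.
Total output Q = 435/31 + 368/31 = 803/31.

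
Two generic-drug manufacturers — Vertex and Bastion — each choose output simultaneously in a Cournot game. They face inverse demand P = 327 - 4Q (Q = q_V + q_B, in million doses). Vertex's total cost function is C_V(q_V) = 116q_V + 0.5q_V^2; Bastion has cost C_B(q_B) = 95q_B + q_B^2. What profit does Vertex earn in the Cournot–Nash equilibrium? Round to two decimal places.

Vertex's profit: π_V = (327 - 4Q)q_V - (116q_V + (1/2)q_V²). Setting ∂π_V/∂q_V = 0: 211 - 9q_V - 4(q_B) = 0.
Bastion's profit: π_B = (327 - 4Q)q_B - (95q_B + q_B²). Setting ∂π_B/∂q_B = 0: 232 - 10q_B - 4(q_V) = 0.
Rearranging gives the reaction functions q_V = (211 - 4q_B)/9 and q_B = (232 - 4q_V)/10.
Solving the pair: q_V = 591/37, q_B = 622/37.
Price P = 327 - 4·(1213/37) = 195.8649.
Vertex's profit: 195.8649·(591/37) - 116·(591/37) - (1/2)(591/37)² = 1148.1114.

1148.11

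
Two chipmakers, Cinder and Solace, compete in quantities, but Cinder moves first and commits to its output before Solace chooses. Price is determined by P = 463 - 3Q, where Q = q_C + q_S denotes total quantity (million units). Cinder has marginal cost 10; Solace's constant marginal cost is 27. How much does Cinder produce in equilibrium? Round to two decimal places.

The follower Solace best-responds to any q_C: π_S = (463 - 3Q)q_S - 27q_S.
Setting the follower's marginal profit to zero, 436 - 3q_C - 6q_S = 0, i.e. q_S = (436 - 3q_C)/6.
The leader anticipates this reaction. Substituting into P = 463 - 3Q gives P = 245 - (3/2)q_C, so π_C = (245 - (3/2)q_C)q_C - 10q_C.
Maximising: ∂π_C/∂q_C = 235 - 3q_C = 0, giving q_C = 235/3.
Then q_S = (436 - 3·(235/3))/6 = 67/2.

78.33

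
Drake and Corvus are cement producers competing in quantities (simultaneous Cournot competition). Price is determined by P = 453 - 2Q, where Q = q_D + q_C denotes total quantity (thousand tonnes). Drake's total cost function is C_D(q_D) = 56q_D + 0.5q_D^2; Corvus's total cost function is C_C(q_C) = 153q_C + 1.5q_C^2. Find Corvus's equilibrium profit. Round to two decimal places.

Drake's profit: π_D = (453 - 2Q)q_D - (56q_D + (1/2)q_D²). Setting ∂π_D/∂q_D = 0: 397 - 5q_D - 2(q_C) = 0.
Corvus's first-order condition: 300 - 7q_C - 2(q_D) = 0.
So q_D = (397 - 2q_C)/5 and q_C = (300 - 2q_D)/7.
Substituting one into the other gives q_D = 70.2903 and q_C = 706/31.
Price P = 453 - 2·93.0645 = 266.8710.
Corvus's profit: 266.8710·(706/31) - 153·(706/31) - (3/2)(706/31)² = 1815.3236.

1815.32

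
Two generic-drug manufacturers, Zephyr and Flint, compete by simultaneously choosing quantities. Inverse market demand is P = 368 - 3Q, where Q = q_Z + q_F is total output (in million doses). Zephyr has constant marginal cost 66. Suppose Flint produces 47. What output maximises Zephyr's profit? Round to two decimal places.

With the rival's output fixed at 47, Zephyr's profit is π_Z = (368 - 3·47 - 3q_Z)q_Z - (66q_Z) = (227 - 3q_Z)q_Z - (66q_Z).
∂π_Z/∂q_Z = 161 - 6q_Z = 0, so q_Z = 161/6.

26.83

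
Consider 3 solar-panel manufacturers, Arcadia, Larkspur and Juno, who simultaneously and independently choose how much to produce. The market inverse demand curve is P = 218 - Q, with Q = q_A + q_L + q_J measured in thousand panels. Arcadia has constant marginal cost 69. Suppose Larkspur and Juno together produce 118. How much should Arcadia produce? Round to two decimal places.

15.50

With rivals' combined output fixed at 118, Arcadia's profit is π_A = (218 - 118 - q_A)q_A - (69q_A) = (100 - q_A)q_A - (69q_A).
∂π_A/∂q_A = 31 - 2q_A = 0, so q_A = 31/2.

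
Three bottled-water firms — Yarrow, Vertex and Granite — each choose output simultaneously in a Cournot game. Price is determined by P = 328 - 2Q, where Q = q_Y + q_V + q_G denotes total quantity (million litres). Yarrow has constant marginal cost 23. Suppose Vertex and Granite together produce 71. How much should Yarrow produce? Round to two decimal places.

40.75

With rivals' combined output fixed at 71, Yarrow's profit is π_Y = (328 - 2·71 - 2q_Y)q_Y - (23q_Y) = (186 - 2q_Y)q_Y - (23q_Y).
∂π_Y/∂q_Y = 163 - 4q_Y = 0, so q_Y = 163/4.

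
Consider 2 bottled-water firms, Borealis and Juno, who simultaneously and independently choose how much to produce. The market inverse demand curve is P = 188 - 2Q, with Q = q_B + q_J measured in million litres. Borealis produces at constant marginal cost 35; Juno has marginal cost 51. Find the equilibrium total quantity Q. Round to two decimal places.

48.33

Borealis's profit: π_B = (188 - 2Q)q_B - (35q_B). Setting ∂π_B/∂q_B = 0: 153 - 4q_B - 2(q_J) = 0.
Juno's profit: π_J = (188 - 2Q)q_J - (51q_J). Setting ∂π_J/∂q_J = 0: 137 - 4q_J - 2(q_B) = 0.
So q_B = (153 - 2q_J)/4 and q_J = (137 - 2q_B)/4.
Solving the pair: q_B = 169/6, q_J = 121/6.
Total output Q = 169/6 + 121/6 = 145/3.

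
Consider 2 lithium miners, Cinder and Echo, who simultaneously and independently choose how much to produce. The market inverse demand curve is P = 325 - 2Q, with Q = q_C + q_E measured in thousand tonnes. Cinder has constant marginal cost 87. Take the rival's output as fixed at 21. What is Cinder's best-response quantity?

With the rival's output fixed at 21, Cinder's profit is π_C = (325 - 2·21 - 2q_C)q_C - (87q_C) = (283 - 2q_C)q_C - (87q_C).
∂π_C/∂q_C = 196 - 4q_C = 0, so q_C = 49.

49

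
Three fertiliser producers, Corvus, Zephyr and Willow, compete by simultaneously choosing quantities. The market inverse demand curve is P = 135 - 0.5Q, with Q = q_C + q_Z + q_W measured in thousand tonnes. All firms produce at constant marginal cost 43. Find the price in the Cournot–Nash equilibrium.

66

A representative firm's profit is π_i = q_i(135 - 0.5Q) - 43q_i.
Setting ∂π_i/∂q_i = 0 with rivals' quantities fixed: 92 - q_i - (1/2)·Σ_{j≠i} q_j = 0.
By symmetry each firm produces the same amount; substituting Σ_{j≠i} q_j = 2q_i yields q_i = 92/2 = 46.
Total output Q = 138, so price P = 135 - (1/2)·138 = 66.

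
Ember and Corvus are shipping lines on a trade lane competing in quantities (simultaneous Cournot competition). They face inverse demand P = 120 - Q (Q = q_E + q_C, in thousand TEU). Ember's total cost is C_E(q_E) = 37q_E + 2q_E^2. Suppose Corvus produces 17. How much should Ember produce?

With the rival's output fixed at 17, Ember's profit is π_E = (120 - 17 - q_E)q_E - (37q_E + 2q_E²) = (103 - q_E)q_E - (37q_E + 2q_E²).
∂π_E/∂q_E = 66 - 6q_E = 0, so q_E = 11.

11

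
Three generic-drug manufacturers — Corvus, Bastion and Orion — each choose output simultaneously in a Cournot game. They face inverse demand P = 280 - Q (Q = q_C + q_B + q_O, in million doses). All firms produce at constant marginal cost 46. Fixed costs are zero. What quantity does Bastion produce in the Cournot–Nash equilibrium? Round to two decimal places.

A representative firm's profit is π_i = q_i(280 - Q) - 46q_i.
First-order condition (treating rivals' output as given): 234 - 2q_i - Σ_{j≠i} q_j = 0.
With identical firms every q_j equals q_i, so Σ_{j≠i} q_j = 2q_i and 234 = 4q_i, giving q_i = 117/2.

58.50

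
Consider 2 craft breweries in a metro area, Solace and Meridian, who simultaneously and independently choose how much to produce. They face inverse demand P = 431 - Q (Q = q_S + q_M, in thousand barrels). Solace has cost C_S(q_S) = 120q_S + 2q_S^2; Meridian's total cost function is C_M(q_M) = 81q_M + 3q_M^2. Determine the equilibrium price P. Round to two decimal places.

347.45

Solace's profit: π_S = (431 - Q)q_S - (120q_S + 2q_S²). Setting ∂π_S/∂q_S = 0: 311 - 6q_S - (q_M) = 0.
Meridian's first-order condition: 350 - 8q_M - (q_S) = 0.
Best responses: q_S = (311 - q_M)/6, q_M = (350 - q_S)/8.
Solving the pair: q_S = 45.4894, q_M = 1789/47.
Total output Q = 83.5532, so price P = 431 - 83.5532 = 347.4468.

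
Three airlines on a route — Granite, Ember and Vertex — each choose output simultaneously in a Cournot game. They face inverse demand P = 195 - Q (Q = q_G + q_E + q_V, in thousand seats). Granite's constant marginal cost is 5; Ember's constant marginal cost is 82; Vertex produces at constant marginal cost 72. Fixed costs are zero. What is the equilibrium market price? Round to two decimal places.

88.50

Granite's profit: π_G = (195 - Q)q_G - (5q_G). Setting ∂π_G/∂q_G = 0: 190 - 2q_G - (q_E + q_V) = 0.
Ember's first-order condition: 113 - 2q_E - (q_G + q_V) = 0.
Vertex's first-order condition: 123 - 2q_V - (q_G + q_E) = 0.
Adding the 3 first-order conditions: 426 − 4Q = 0, so Q = 213/2.
Back-substituting: q_G = (190 − 213/2) = 167/2, q_E = (113 − 213/2) = 13/2, q_V = (123 − 213/2) = 33/2.
Total output Q = 213/2, so price P = 195 - 213/2 = 177/2.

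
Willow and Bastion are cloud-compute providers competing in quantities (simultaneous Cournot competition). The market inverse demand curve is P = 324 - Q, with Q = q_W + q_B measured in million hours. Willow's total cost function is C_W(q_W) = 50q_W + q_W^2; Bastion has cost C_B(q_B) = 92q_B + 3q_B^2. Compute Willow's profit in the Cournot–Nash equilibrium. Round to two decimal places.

7995.01

Willow's profit: π_W = (324 - Q)q_W - (50q_W + q_W²). Setting ∂π_W/∂q_W = 0: 274 - 4q_W - (q_B) = 0.
Bastion's profit: π_B = (324 - Q)q_B - (92q_B + 3q_B²). Setting ∂π_B/∂q_B = 0: 232 - 8q_B - (q_W) = 0.
Best responses: q_W = (274 - q_B)/4, q_B = (232 - q_W)/8.
Substituting one into the other gives q_W = 1960/31 and q_B = 654/31.
Price P = 324 - 84.3226 = 239.6774.
Willow's profit: 239.6774·(1960/31) - 50·(1960/31) - (1960/31)² = 7995.0052.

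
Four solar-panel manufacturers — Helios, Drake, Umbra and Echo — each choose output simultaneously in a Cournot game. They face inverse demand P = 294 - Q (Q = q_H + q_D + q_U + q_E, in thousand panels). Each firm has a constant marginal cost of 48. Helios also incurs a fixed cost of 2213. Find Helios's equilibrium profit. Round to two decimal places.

207.64

Each firm earns π_i = (294 - Q)q_i - 48q_i.
First-order condition (treating rivals' output as given): 246 - 2q_i - Σ_{j≠i} q_j = 0.
By symmetry each firm produces the same amount; substituting Σ_{j≠i} q_j = 3q_i yields q_i = 246/5.
Price P = 294 - 984/5 = 486/5.
Helios's profit: (486/5 - 48)·(246/5) - 2213 = 207.6400.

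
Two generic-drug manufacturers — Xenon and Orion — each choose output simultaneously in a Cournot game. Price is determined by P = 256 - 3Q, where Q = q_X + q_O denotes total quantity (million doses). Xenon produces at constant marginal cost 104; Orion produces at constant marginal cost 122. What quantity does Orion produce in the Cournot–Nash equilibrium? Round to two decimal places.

12.89

Xenon's profit: π_X = (256 - 3Q)q_X - (104q_X). Setting ∂π_X/∂q_X = 0: 152 - 6q_X - 3(q_O) = 0.
Orion's first-order condition: 134 - 6q_O - 3(q_X) = 0.
Rearranging gives the reaction functions q_X = (152 - 3q_O)/6 and q_O = (134 - 3q_X)/6.
Substituting one into the other gives q_X = 170/9 and q_O = 116/9.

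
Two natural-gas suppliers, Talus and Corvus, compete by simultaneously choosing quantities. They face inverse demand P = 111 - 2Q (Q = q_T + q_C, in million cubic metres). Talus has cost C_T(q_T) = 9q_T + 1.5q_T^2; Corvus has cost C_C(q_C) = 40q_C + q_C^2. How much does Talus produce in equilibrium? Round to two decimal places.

Talus's profit: π_T = (111 - 2Q)q_T - (9q_T + (3/2)q_T²). Setting ∂π_T/∂q_T = 0: 102 - 7q_T - 2(q_C) = 0.
Corvus's first-order condition: 71 - 6q_C - 2(q_T) = 0.
Rearranging gives the reaction functions q_T = (102 - 2q_C)/7 and q_C = (71 - 2q_T)/6.
Substituting one into the other gives q_T = 235/19 and q_C = 293/38.

12.37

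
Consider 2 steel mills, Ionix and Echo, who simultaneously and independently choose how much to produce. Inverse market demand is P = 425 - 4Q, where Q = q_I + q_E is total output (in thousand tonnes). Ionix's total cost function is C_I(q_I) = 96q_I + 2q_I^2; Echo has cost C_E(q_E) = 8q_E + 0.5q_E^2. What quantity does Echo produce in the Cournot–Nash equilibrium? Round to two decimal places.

Ionix's profit: π_I = (425 - 4Q)q_I - (96q_I + 2q_I²). Setting ∂π_I/∂q_I = 0: 329 - 12q_I - 4(q_E) = 0.
Echo's profit: π_E = (425 - 4Q)q_E - (8q_E + (1/2)q_E²). Setting ∂π_E/∂q_E = 0: 417 - 9q_E - 4(q_I) = 0.
So q_I = (329 - 4q_E)/12 and q_E = (417 - 4q_I)/9.
Substituting one into the other gives q_I = 1293/92 and q_E = 922/23.

40.09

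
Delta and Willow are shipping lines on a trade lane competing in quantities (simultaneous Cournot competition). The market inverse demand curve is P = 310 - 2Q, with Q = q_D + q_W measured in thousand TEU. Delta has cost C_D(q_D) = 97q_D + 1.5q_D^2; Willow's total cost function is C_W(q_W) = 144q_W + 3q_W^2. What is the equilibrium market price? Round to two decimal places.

233.21

Delta's profit: π_D = (310 - 2Q)q_D - (97q_D + (3/2)q_D²). Setting ∂π_D/∂q_D = 0: 213 - 7q_D - 2(q_W) = 0.
Willow's first-order condition: 166 - 10q_W - 2(q_D) = 0.
Rearranging gives the reaction functions q_D = (213 - 2q_W)/7 and q_W = (166 - 2q_D)/10.
Substituting one into the other gives q_D = 899/33 and q_W = 368/33.
Total output Q = 1267/33, so price P = 310 - 2·(1267/33) = 233.2121.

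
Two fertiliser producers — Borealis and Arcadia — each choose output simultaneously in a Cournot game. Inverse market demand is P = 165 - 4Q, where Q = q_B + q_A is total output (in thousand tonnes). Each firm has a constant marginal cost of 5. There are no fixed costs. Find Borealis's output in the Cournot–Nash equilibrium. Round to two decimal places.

Each firm earns π_i = (165 - 4Q)q_i - 5q_i.
Setting ∂π_i/∂q_i = 0 with rivals' quantities fixed: 160 - 8q_i - 4q_j = 0.
By symmetry each firm produces the same amount; substituting q_j = q_i yields q_i = 160/12 = 40/3.

13.33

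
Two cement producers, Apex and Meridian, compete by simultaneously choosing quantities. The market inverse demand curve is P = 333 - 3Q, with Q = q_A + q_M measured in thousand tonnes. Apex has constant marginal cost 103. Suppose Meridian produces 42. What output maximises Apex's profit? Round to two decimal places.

With the rival's output fixed at 42, Apex's profit is π_A = (333 - 3·42 - 3q_A)q_A - (103q_A) = (207 - 3q_A)q_A - (103q_A).
∂π_A/∂q_A = 104 - 6q_A = 0, so q_A = 52/3.

17.33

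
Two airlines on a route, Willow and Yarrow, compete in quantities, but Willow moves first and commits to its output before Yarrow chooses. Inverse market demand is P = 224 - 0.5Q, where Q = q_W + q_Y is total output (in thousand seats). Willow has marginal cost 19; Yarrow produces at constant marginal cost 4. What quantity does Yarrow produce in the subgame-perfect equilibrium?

125

The follower Yarrow best-responds to any q_W: π_Y = (224 - 0.5Q)q_Y - 4q_Y.
Setting the follower's marginal profit to zero, 220 - (1/2)q_W - q_Y = 0, i.e. q_Y = (220 - (1/2)q_W).
The leader anticipates this reaction. Substituting into P = 224 - 0.5Q gives P = 114 - (1/4)q_W, so π_W = (114 - (1/4)q_W)q_W - 19q_W.
Maximising: ∂π_W/∂q_W = 95 - (1/2)q_W = 0, giving q_W = 190.
Then q_Y = (220 - (1/2)·190) = 125.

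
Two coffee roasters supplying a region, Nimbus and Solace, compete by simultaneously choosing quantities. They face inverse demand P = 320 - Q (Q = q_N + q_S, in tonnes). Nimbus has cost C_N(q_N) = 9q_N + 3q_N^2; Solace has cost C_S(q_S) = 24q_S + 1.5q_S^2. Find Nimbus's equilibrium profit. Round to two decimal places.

4168.52

Nimbus's profit: π_N = (320 - Q)q_N - (9q_N + 3q_N²). Setting ∂π_N/∂q_N = 0: 311 - 8q_N - (q_S) = 0.
Solace's profit: π_S = (320 - Q)q_S - (24q_S + (3/2)q_S²). Setting ∂π_S/∂q_S = 0: 296 - 5q_S - (q_N) = 0.
Best responses: q_N = (311 - q_S)/8, q_S = (296 - q_N)/5.
Substituting one into the other gives q_N = 1259/39 and q_S = 52.7436.
Price P = 320 - 85.0256 = 234.9744.
Nimbus's profit: 234.9744·(1259/39) - 9·(1259/39) - 3(1259/39)² = 4168.5233.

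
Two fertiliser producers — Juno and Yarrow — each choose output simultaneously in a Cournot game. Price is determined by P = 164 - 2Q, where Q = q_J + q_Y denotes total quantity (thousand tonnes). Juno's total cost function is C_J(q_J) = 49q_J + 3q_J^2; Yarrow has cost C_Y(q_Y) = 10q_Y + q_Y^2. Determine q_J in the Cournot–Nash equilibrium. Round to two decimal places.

Juno's profit: π_J = (164 - 2Q)q_J - (49q_J + 3q_J²). Setting ∂π_J/∂q_J = 0: 115 - 10q_J - 2(q_Y) = 0.
Yarrow's first-order condition: 154 - 6q_Y - 2(q_J) = 0.
Best responses: q_J = (115 - 2q_Y)/10, q_Y = (154 - 2q_J)/6.
Substituting one into the other gives q_J = 191/28 and q_Y = 655/28.

6.82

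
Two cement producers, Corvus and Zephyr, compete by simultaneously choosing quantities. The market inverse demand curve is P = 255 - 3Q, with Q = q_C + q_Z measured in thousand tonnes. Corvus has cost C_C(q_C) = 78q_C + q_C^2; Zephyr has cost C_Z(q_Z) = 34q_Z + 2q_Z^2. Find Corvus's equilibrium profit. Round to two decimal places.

972.39

Corvus's profit: π_C = (255 - 3Q)q_C - (78q_C + q_C²). Setting ∂π_C/∂q_C = 0: 177 - 8q_C - 3(q_Z) = 0.
Zephyr's first-order condition: 221 - 10q_Z - 3(q_C) = 0.
So q_C = (177 - 3q_Z)/8 and q_Z = (221 - 3q_C)/10.
Substituting one into the other gives q_C = 1107/71 and q_Z = 1237/71.
Price P = 255 - 3·33.0141 = 155.9577.
Corvus's profit: 155.9577·(1107/71) - 78·(1107/71) - (1107/71)² = 972.3856.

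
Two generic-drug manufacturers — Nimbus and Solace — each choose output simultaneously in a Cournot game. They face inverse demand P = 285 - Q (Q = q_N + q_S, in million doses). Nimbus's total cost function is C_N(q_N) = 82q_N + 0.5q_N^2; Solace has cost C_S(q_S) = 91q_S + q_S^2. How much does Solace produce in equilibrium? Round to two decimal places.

34.45

Nimbus's profit: π_N = (285 - Q)q_N - (82q_N + (1/2)q_N²). Setting ∂π_N/∂q_N = 0: 203 - 3q_N - (q_S) = 0.
Solace's profit: π_S = (285 - Q)q_S - (91q_S + q_S²). Setting ∂π_S/∂q_S = 0: 194 - 4q_S - (q_N) = 0.
Rearranging gives the reaction functions q_N = (203 - q_S)/3 and q_S = (194 - q_N)/4.
Substituting one into the other gives q_N = 618/11 and q_S = 379/11.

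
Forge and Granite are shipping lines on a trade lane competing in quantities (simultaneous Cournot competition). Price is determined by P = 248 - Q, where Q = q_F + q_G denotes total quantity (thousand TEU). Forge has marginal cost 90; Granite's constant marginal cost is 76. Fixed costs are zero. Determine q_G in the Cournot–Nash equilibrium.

Forge's profit: π_F = (248 - Q)q_F - (90q_F). Setting ∂π_F/∂q_F = 0: 158 - 2q_F - (q_G) = 0.
Granite's profit: π_G = (248 - Q)q_G - (76q_G). Setting ∂π_G/∂q_G = 0: 172 - 2q_G - (q_F) = 0.
So q_F = (158 - q_G)/2 and q_G = (172 - q_F)/2.
Solving the pair: q_F = 48, q_G = 62.

62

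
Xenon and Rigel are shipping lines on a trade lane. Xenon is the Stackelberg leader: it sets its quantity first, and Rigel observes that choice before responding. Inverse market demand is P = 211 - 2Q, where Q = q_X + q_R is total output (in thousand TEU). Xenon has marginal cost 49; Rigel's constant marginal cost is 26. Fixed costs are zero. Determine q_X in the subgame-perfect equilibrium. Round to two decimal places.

34.75

The follower Rigel best-responds to any q_X: π_R = (211 - 2Q)q_R - 26q_R.
Follower FOC: 185 - 2q_X - 4q_R = 0, so q_R(q_X) = (185 - 2q_X)/4.
Xenon substitutes q_R(q_X) into its own profit: π_X = q_X(211 - 2q_X - (185 - 2q_X)/2) - 49q_X = (237/2 - q_X)q_X - 49q_X.
Leader FOC: 139/2 - 2q_X = 0, so q_X = 139/4.
Then q_R = (185 - 2·(139/4))/4 = 231/8.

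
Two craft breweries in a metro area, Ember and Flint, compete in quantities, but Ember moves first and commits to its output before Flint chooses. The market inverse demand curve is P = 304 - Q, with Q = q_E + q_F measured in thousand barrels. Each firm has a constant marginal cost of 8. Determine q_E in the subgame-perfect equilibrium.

148

Solve by backward induction. Given q_E, the follower Flint maximises π_F = (304 - q_E - q_F)q_F - 8q_F.
∂π_F/∂q_F = 296 - q_E - 2q_F = 0 gives the reaction function q_F = (296 - q_E)/2.
The leader anticipates this reaction. Substituting into P = 304 - Q gives P = 156 - (1/2)q_E, so π_E = (156 - (1/2)q_E)q_E - 8q_E.
Leader FOC: 148 - q_E = 0, so q_E = 148.
Then q_F = (296 - 148)/2 = 74.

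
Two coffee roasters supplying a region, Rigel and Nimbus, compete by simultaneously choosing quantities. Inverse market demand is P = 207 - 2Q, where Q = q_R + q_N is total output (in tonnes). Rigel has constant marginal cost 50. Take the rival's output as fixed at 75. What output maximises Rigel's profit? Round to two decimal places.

With the rival's output fixed at 75, Rigel's profit is π_R = (207 - 2·75 - 2q_R)q_R - (50q_R) = (57 - 2q_R)q_R - (50q_R).
∂π_R/∂q_R = 7 - 4q_R = 0, so q_R = 7/4.

1.75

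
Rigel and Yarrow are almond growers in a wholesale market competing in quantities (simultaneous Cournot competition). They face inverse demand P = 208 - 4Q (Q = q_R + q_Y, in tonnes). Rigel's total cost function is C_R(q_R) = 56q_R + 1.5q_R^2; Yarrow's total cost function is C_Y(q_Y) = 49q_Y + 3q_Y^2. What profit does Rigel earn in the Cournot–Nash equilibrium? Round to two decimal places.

Rigel's profit: π_R = (208 - 4Q)q_R - (56q_R + (3/2)q_R²). Setting ∂π_R/∂q_R = 0: 152 - 11q_R - 4(q_Y) = 0.
Yarrow's first-order condition: 159 - 14q_Y - 4(q_R) = 0.
Best responses: q_R = (152 - 4q_Y)/11, q_Y = (159 - 4q_R)/14.
Solving the pair: q_R = 746/69, q_Y = 1141/138.
Price P = 208 - 4·19.0797 = 131.6812.
Rigel's profit: 131.6812·(746/69) - 56·(746/69) - (3/2)(746/69)² = 642.8981.

642.90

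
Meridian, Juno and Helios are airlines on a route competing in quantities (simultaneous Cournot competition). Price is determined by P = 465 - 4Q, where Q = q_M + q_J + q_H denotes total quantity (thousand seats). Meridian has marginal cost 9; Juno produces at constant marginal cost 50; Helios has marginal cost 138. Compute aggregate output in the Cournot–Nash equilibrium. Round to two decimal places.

Meridian's profit: π_M = (465 - 4Q)q_M - (9q_M). Setting ∂π_M/∂q_M = 0: 456 - 8q_M - 4(q_J + q_H) = 0.
Juno's first-order condition: 415 - 8q_J - 4(q_M + q_H) = 0.
Helios's profit: π_H = (465 - 4Q)q_H - (138q_H). Setting ∂π_H/∂q_H = 0: 327 - 8q_H - 4(q_M + q_J) = 0.
Adding the 3 conditions: 1198 − 8Q − 8Q = 0, i.e. Q = 599/8.
Back-substituting: q_M = (456 − 599/2)/4 = 313/8, q_J = (415 − 599/2)/4 = 231/8, q_H = (327 − 599/2)/4 = 55/8.
Total output Q = 313/8 + 231/8 + 55/8 = 599/8.

74.88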